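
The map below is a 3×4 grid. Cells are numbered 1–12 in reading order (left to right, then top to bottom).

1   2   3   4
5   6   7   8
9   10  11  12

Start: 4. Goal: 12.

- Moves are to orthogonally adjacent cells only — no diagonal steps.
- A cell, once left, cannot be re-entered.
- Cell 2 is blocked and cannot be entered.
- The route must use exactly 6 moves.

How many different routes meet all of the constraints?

2

Need simple routes of exactly 6 moves from 4 to 12 (Manhattan distance 2, so 2 moves are spent on a detour and 2 undoing it).
Enumerating: 4 8 7 6 10 11 12 | 4 3 7 6 10 11 12.
That gives 2 routes.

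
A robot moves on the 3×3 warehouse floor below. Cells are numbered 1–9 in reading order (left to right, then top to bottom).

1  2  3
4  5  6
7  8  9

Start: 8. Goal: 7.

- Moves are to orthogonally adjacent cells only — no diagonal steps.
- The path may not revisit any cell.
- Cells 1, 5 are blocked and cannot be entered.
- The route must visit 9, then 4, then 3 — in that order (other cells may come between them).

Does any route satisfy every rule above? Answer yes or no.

no

4 must be visited but has only one open neighbour (7), and it is neither the start nor the goal — the route would have to enter and leave through 7, re-entering it.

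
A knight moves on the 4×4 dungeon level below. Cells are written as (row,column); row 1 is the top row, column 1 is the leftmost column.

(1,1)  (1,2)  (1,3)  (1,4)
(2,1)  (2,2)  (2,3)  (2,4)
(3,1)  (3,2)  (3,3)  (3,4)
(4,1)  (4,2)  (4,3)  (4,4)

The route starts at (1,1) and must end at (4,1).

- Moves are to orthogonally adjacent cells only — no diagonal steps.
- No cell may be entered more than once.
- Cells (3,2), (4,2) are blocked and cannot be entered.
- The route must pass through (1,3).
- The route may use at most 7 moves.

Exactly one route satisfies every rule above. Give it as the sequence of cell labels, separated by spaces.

(1,1) (1,2) (1,3) (2,3) (2,2) (2,1) (3,1) (4,1)

The budget equals the shortest possible length, so every move has to be on a shortest route through the required cells.
Route from (1,1): 2× right (reaching (1,3)), down to (2,3), 2× left (reaching (2,1)), 2× down (reaching (4,1)) — 7 moves in all.
Check: all required cells visited; 7 ≤ 7 moves.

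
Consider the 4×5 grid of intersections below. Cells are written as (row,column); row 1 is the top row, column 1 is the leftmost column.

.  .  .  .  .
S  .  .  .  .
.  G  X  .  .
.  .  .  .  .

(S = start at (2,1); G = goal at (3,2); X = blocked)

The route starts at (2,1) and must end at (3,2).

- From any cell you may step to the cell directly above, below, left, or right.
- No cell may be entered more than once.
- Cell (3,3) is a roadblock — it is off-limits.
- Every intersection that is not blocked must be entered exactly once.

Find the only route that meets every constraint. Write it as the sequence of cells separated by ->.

(2,1) -> (1,1) -> (1,2) -> (2,2) -> (2,3) -> (1,3) -> (1,4) -> (1,5) -> (2,5) -> (2,4) -> (3,4) -> (3,5) -> (4,5) -> (4,4) -> (4,3) -> (4,2) -> (4,1) -> (3,1) -> (3,2)

Need to visit all 19 open cells exactly once, starting at (2,1) and ending at (3,2).
Route from (2,1): up to (1,1), right to (1,2), down to (2,2), right to (2,3), up to (1,3), 2× right (reaching (1,5)), down to (2,5), left to (2,4), down to (3,4), right to (3,5), down to (4,5), 4× left (reaching (4,1)), up to (3,1), right to (3,2) — 18 moves in all.
Check: all 19 open cells covered.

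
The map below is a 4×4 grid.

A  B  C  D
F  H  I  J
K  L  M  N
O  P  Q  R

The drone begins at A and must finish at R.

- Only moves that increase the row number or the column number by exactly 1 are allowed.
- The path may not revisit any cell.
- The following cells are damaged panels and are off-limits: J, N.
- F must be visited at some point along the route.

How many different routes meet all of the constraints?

6

A right/down-only route from A to R makes exactly 3 down-moves and 3 right-moves in some order.
With no other constraints that would be C(6,3) = 20 routes.
Split at F and multiply the segment counts (each segment already excludes blocked cells): A→F: 1; F→R: 6; product = 6.
That gives 6 routes.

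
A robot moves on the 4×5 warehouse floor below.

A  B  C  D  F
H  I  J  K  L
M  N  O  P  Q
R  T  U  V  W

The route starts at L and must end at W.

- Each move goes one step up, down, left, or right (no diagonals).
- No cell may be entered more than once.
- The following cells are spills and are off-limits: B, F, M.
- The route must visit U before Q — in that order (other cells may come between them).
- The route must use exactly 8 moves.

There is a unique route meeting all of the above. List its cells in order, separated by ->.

L -> K -> J -> O -> U -> V -> P -> Q -> W

The waypoints must appear in the order U, Q, with no cell reused.
Route from L: 2× left (reaching J), 2× down (reaching U), right to V, up to P, right to Q, down to W — 8 moves in all.
Check: order respected (U at step 4, Q at step 7); 8 moves as required.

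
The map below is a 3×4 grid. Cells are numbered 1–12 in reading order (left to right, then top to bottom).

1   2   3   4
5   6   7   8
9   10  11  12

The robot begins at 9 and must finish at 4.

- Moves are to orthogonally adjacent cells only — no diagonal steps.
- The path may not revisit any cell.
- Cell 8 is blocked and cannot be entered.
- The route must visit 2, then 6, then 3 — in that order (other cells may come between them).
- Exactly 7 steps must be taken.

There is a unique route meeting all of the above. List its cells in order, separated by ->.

9 -> 5 -> 1 -> 2 -> 6 -> 7 -> 3 -> 4

The waypoints must appear in the order 2, 6, 3, with no cell reused.
Route from 9: 2× up (reaching 1), right to 2, down to 6, right to 7, up to 3, right to 4 — 7 moves in all.
Check: order respected (2 at step 3, 6 at step 4, 3 at step 6); 7 moves as required.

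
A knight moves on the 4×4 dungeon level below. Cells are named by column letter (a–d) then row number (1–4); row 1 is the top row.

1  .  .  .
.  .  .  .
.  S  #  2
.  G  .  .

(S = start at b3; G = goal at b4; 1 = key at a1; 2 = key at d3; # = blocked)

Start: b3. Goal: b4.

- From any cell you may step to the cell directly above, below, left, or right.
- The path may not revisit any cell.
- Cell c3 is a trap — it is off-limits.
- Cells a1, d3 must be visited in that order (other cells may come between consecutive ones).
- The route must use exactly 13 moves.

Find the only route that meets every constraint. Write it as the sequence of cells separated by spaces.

The waypoints must appear in the order a1, d3, with no cell reused.
Route from b3: left to a3, 2× up (reaching a1), right to b1, down to b2, right to c2, up to c1, right to d1, 3× down (reaching d4), 2× left (reaching b4) — 13 moves in all.
Check: order respected (1 at step 3, 2 at step 10); 13 moves as required.

b3 a3 a2 a1 b1 b2 c2 c1 d1 d2 d3 d4 c4 b4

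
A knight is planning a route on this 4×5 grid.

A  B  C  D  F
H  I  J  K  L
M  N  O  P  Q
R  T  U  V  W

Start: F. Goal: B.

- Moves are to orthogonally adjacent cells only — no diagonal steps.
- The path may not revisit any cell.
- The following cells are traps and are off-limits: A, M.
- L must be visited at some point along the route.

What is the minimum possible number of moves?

Any route passes through L somewhere between F and B. Summing Manhattan distances along the two legs (F → L → B) gives a lower bound of 1 + 4 = 5 moves.
A route of 5 moves achieves this: F → L → K → D → C → B.
Since 5 matches the lower bound, it is optimal.

5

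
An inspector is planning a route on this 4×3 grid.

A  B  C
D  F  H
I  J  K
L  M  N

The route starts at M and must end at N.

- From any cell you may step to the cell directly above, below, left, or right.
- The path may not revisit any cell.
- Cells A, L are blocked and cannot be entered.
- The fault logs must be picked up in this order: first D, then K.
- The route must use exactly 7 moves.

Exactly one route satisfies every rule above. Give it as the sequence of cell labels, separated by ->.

M -> J -> I -> D -> F -> H -> K -> N

The waypoints must appear in the order D, K, with no cell reused.
Route from M: up to J, left to I, up to D, 2× right (reaching H), 2× down (reaching N) — 7 moves in all.
Check: order respected (D at step 3, K at step 6); 7 moves as required.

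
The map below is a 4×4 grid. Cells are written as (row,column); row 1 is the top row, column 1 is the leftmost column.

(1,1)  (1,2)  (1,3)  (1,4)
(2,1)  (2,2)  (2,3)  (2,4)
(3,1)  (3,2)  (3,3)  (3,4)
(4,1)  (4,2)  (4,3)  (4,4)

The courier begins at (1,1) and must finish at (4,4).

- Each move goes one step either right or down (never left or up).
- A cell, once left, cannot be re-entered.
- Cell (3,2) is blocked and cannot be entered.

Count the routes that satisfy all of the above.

11

A right/down-only route from (1,1) to (4,4) makes exactly 3 down-moves and 3 right-moves in some order.
With no other constraints that would be C(6,3) = 20 routes.
Subtract routes through each blocked cell (inclusion–exclusion for overlaps): − through (3,2): 9 → 11.
That gives 11 routes.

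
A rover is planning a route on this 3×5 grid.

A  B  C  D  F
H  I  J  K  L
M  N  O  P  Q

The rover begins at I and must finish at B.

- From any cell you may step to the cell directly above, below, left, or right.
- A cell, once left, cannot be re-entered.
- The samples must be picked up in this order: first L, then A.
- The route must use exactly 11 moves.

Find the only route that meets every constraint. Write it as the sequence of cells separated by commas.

The waypoints must appear in the order L, A, with no cell reused.
Route from I: 3× right (reaching L), down to Q, 4× left (reaching M), 2× up (reaching A), right to B — 11 moves in all.
Check: order respected (L at step 3, A at step 10); 11 moves as required.

I, J, K, L, Q, P, O, N, M, H, A, B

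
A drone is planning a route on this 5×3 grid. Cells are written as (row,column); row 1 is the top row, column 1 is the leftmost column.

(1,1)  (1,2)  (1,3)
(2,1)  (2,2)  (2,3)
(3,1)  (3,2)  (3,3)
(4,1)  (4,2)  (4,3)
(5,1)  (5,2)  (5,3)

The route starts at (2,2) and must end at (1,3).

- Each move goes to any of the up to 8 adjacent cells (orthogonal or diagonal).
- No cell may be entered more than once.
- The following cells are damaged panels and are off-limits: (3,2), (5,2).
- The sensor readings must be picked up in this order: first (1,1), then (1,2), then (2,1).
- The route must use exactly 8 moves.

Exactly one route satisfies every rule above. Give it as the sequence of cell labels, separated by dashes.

The waypoints must appear in the order (1,1), (1,2), (2,1), with no cell reused.
Route from (2,2): up-left 1 to (1,1), right 1 to (1,2), down-left 1 to (2,1), down 1 to (3,1), down-right 1 to (4,2), up-right 1 to (3,3), up 2 to (1,3) — 8 moves in all.
Check: order respected ((1,1) at step 1, (1,2) at step 2, (2,1) at step 3); 8 moves as required.

(2,2) - (1,1) - (1,2) - (2,1) - (3,1) - (4,2) - (3,3) - (2,3) - (1,3)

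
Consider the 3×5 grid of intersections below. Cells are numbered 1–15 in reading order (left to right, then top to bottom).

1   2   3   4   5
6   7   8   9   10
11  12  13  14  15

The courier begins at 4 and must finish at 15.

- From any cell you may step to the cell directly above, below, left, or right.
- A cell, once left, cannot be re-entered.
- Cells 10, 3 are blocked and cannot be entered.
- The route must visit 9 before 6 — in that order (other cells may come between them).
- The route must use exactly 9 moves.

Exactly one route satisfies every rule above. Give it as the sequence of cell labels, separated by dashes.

The waypoints must appear in the order 9, 6, with no cell reused.
Route from 4: down to 9, 3× left (reaching 6), down to 11, 4× right (reaching 15) — 9 moves in all.
Check: order respected (9 at step 1, 6 at step 4); 9 moves as required.

4 - 9 - 8 - 7 - 6 - 11 - 12 - 13 - 14 - 15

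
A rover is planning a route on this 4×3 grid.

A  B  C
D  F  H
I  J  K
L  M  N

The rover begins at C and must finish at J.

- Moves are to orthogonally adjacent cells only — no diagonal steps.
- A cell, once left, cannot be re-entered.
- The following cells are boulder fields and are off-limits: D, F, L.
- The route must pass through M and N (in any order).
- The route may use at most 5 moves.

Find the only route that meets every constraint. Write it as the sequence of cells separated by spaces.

C H K N M J

The budget equals the shortest possible length, so every move has to be on a shortest route through the required cells.
Route from C: 3× down (reaching N), left to M, up to J — 5 moves in all.
Check: all required cells visited; 5 ≤ 5 moves.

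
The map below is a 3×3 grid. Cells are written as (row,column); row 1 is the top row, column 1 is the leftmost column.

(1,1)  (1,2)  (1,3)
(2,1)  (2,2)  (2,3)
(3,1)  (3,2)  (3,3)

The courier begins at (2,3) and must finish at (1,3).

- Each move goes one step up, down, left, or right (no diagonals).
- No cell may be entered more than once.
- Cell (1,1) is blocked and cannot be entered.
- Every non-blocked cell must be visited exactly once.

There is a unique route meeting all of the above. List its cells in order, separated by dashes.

(2,3) - (3,3) - (3,2) - (3,1) - (2,1) - (2,2) - (1,2) - (1,3)

Need to visit all 8 open cells exactly once, starting at (2,3) and ending at (1,3).
Route from (2,3): down 1 to (3,3), left 2 to (3,1), up 1 to (2,1), right 1 to (2,2), up 1 to (1,2), right 1 to (1,3) — 7 moves in all.
Check: all 8 open cells covered.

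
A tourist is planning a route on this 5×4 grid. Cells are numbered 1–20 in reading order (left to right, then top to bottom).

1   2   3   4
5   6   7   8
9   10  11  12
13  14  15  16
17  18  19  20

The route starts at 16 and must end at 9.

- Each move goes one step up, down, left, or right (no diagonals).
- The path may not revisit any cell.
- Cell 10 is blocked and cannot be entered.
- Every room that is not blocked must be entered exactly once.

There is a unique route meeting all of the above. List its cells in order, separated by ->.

Need to visit all 19 open cells exactly once, starting at 16 and ending at 9.
Cell 17 has only two open neighbours (13 and 18), so the path must pass straight through it: one of those is the cell it's entered from and the other is where it exits.
Route from 16: down 1 to 20, left 3 to 17, up 1 to 13, right 2 to 15, up 1 to 11, right 1 to 12, up 2 to 4, left 1 to 3, down 1 to 7, left 1 to 6, up 1 to 2, left 1 to 1, down 2 to 9 — 18 moves in all.
Check: all 19 open cells covered.

16 -> 20 -> 19 -> 18 -> 17 -> 13 -> 14 -> 15 -> 11 -> 12 -> 8 -> 4 -> 3 -> 7 -> 6 -> 2 -> 1 -> 5 -> 9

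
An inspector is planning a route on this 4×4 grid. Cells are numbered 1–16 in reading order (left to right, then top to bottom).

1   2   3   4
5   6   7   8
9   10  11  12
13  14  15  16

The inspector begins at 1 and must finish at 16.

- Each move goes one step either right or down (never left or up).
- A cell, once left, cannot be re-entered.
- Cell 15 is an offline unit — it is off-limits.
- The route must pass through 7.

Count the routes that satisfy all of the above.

A right/down-only route from 1 to 16 makes exactly 3 down-moves and 3 right-moves in some order.
With no other constraints that would be C(6,3) = 20 routes.
Split at 7 and multiply the segment counts (each segment already excludes blocked cells): 1→7: 3; 7→16: 2; product = 6.
That gives 6 routes.

6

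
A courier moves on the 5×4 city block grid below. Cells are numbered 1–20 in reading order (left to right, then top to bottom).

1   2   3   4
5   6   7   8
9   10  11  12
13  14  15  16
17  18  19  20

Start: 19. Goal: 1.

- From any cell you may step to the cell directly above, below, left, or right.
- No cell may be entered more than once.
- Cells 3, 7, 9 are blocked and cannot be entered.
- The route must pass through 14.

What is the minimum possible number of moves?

Any route passes through 14 somewhere between 19 and 1. Summing Manhattan distances along the two legs (19 → 14 → 1) gives a lower bound of 2 + 4 = 6 moves.
A route of 6 moves achieves this: 19 → 15 → 14 → 10 → 6 → 2 → 1.
Since 6 matches the lower bound, it is optimal.

6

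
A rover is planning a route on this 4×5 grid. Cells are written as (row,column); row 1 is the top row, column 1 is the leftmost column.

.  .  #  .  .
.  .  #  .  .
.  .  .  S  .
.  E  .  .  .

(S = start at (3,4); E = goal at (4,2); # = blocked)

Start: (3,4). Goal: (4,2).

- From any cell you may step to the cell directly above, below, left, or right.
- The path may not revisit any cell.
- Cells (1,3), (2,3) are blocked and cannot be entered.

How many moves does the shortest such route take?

3

The Manhattan distance from (3,4) to (4,2) is |3−4| + |4−2| = 3, so at least 3 moves are needed.
A route of 3 moves achieves this: (3,4) → (4,4) → (4,3) → (4,2).
Since 3 matches the lower bound, it is optimal.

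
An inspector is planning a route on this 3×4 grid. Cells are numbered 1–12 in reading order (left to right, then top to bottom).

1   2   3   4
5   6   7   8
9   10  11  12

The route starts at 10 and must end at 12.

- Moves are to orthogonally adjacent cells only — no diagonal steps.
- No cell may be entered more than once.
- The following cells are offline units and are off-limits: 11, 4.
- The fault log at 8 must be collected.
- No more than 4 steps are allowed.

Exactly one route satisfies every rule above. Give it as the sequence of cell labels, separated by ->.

10 -> 6 -> 7 -> 8 -> 12

Any route must reach 8 and still end at 12 within 4 moves, so the order of the required stops is forced.
Route from 10: up to 6, 2× right (reaching 8), down to 12 — 4 moves in all.
Check: all required cells visited; 4 ≤ 4 moves.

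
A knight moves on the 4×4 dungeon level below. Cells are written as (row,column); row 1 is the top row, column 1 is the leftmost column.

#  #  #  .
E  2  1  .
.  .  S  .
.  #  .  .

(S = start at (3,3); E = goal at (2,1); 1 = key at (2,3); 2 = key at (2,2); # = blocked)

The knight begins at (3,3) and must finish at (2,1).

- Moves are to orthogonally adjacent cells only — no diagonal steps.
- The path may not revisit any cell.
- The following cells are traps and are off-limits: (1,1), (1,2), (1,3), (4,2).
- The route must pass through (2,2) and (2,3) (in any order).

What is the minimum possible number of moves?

Any route passes through (2,2) and (2,3) in some order between (3,3) and (2,1). Summing Manhattan distances along each leg and taking the cheapest ordering ((3,3) → (2,3) → (2,2) → (2,1)) gives a lower bound of 1 + 1 + 1 = 3 moves.
A route of 3 moves achieves this: (3,3) → (2,3) → (2,2) → (2,1).
Since 3 matches the lower bound, it is optimal.

3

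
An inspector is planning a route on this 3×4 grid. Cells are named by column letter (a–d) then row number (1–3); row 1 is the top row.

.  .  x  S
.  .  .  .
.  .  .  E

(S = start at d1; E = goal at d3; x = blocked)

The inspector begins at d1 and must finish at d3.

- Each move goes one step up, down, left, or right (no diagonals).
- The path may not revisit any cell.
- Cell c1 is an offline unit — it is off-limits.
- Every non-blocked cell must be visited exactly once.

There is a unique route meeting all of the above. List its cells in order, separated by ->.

Need to visit all 11 open cells exactly once, starting at d1 and ending at d3.
Cell b1 has only two open neighbours (b2 and a1), so the path must pass straight through it: one of those is the cell it's entered from and the other is where it exits.
Route from d1: down to d2, 2× left (reaching b2), up to b1, left to a1, 2× down (reaching a3), 3× right (reaching d3) — 10 moves in all.
Check: all 11 open cells covered.

d1 -> d2 -> c2 -> b2 -> b1 -> a1 -> a2 -> a3 -> b3 -> c3 -> d3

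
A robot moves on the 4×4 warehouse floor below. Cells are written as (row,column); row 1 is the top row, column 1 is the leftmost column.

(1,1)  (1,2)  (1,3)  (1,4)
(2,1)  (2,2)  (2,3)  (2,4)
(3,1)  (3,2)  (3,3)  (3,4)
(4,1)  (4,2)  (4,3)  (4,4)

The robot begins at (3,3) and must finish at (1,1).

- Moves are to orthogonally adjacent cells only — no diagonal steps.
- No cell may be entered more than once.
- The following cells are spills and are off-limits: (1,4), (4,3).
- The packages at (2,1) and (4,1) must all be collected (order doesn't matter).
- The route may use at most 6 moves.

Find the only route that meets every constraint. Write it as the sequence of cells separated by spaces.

The 6-move cap with required stops at (2,1), (4,1) leaves no slack for detours.
Route from (3,3): left to (3,2), down to (4,2), left to (4,1), 3× up (reaching (1,1)) — 6 moves in all.
Check: all required cells visited; 6 ≤ 6 moves.

(3,3) (3,2) (4,2) (4,1) (3,1) (2,1) (1,1)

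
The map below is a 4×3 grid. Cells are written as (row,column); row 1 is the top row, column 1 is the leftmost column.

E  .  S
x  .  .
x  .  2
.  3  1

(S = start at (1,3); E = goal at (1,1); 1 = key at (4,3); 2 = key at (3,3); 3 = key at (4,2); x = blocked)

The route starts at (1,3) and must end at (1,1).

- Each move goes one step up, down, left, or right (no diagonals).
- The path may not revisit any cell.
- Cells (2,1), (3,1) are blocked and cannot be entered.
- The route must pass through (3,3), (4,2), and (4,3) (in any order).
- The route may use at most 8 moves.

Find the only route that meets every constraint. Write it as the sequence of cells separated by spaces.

(1,3) (2,3) (3,3) (4,3) (4,2) (3,2) (2,2) (1,2) (1,1)

Any route must reach (3,3), (4,2), and (4,3) and still end at (1,1) within 8 moves, so the order of the required stops is forced.
Route from (1,3): down 3 to (4,3), left 1 to (4,2), up 3 to (1,2), left 1 to (1,1) — 8 moves in all.
Check: all required cells visited; 8 ≤ 8 moves.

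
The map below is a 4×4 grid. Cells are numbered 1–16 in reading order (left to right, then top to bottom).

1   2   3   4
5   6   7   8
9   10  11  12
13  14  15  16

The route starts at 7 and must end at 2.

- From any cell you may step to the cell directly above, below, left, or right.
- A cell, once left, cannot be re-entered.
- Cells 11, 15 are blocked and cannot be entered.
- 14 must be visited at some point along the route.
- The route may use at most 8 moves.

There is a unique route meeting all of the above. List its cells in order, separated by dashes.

7 - 6 - 10 - 14 - 13 - 9 - 5 - 1 - 2

The 8-move cap with required stops at 14 leaves no slack for detours.
Route from 7: left 1 to 6, down 2 to 14, left 1 to 13, up 3 to 1, right 1 to 2 — 8 moves in all.
Check: all required cells visited; 8 ≤ 8 moves.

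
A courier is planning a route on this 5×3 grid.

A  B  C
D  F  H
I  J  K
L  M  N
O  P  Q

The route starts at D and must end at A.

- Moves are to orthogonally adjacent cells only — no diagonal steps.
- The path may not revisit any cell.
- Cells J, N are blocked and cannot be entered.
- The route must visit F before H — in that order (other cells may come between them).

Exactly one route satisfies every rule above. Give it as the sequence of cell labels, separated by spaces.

D F H C B A

The waypoints must appear in the order F, H, with no cell reused.
Route from D: 2× right (reaching H), up to C, 2× left (reaching A) — 5 moves in all.
Check: order respected (F at step 1, H at step 2).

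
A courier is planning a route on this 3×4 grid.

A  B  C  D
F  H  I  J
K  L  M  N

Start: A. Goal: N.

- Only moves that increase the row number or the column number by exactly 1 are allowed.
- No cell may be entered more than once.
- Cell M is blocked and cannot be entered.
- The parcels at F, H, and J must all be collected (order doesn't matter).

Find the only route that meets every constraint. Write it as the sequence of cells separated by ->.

Moves only go right or down, so the column and row indices never decrease.
Route from A: down to F, 3× right (reaching J), down to N — 5 moves in all.
Check: all required cells visited.

A -> F -> H -> I -> J -> N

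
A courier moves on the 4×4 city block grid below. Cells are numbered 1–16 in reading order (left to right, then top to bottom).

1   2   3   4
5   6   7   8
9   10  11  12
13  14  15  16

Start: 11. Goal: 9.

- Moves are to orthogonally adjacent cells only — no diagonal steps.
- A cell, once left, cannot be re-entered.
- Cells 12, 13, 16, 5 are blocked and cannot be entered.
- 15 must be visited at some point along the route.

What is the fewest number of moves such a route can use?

4

Any route passes through 15 somewhere between 11 and 9. Summing Manhattan distances along the two legs (11 → 15 → 9) gives a lower bound of 1 + 3 = 4 moves.
A route of 4 moves achieves this: 11 → 15 → 14 → 10 → 9.
Since 4 matches the lower bound, it is optimal.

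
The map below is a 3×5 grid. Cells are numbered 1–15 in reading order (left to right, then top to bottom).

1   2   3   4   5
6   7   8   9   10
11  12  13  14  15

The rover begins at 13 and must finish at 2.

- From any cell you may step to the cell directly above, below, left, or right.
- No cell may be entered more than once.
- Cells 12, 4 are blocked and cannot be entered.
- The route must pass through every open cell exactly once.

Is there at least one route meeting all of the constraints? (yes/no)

no

Cell 5 has only one open neighbour but is neither the start nor the goal, so a Hamiltonian route would have to both enter and leave it through the same neighbour — impossible without revisiting.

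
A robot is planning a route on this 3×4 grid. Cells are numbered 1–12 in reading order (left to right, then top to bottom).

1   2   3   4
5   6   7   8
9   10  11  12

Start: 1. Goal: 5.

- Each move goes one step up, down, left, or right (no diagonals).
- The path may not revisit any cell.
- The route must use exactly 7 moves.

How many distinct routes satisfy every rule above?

5

Need simple routes of exactly 7 moves from 1 to 5 (Manhattan distance 1, so 3 moves are spent on a detour and 3 undoing it).
Enumerating: 1 2 6 7 11 10 9 5 | 1 2 3 7 11 10 6 5 | 1 2 3 7 11 10 9 5 | 1 2 3 7 6 10 9 5 | 1 2 3 4 8 7 6 5.
That gives 5 routes.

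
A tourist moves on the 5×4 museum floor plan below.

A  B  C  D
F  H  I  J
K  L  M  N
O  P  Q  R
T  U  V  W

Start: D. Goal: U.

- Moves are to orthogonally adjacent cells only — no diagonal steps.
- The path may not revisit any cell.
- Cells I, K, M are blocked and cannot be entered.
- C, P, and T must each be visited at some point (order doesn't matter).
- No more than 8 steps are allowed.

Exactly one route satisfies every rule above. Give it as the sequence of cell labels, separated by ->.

Any route must reach C, P, and T and still end at U within 8 moves, so the order of the required stops is forced.
Route from D: left 2 to B, down 3 to P, left 1 to O, down 1 to T, right 1 to U — 8 moves in all.
Check: all required cells visited; 8 ≤ 8 moves.

D -> C -> B -> H -> L -> P -> O -> T -> U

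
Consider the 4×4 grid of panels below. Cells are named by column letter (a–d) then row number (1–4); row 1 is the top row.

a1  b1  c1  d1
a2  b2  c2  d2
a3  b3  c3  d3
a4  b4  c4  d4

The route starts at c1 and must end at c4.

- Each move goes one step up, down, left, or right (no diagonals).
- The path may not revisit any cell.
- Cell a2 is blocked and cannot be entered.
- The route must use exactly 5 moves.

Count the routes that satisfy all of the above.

Need simple routes of exactly 5 moves from c1 to c4 (Manhattan distance 3, so 1 moves are spent on a detour and 1 undoing it).
Branch systematically from the start, pruning whenever the remaining move budget drops below the Manhattan distance to c4 or differs from it in parity. Grouping the completions by first move — via c2: 6; via b1: 3; via d1: 3 — and summing: 6 + 3 + 3 = 12.
That gives 12 routes.

12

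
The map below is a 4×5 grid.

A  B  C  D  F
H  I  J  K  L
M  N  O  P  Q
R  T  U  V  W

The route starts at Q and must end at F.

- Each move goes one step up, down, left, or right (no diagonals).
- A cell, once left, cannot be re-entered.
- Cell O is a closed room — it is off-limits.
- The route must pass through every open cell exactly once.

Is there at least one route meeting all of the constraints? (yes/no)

no

Colour the cells like a checkerboard: each orthogonal step flips colour, so a Hamiltonian route alternates colours. Here there are 9 cells of one colour and 10 of the other, with start on the same colour as the goal — the counts and endpoints can't be arranged into an alternating sequence of length 19, so no Hamiltonian route exists.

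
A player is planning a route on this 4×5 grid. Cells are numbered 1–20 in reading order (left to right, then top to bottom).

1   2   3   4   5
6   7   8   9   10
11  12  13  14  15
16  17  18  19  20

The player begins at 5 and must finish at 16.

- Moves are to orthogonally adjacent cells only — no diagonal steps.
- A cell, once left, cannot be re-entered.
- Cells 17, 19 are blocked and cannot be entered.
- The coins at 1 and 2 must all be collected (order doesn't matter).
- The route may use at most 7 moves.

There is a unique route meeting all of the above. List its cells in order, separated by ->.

Any route must reach 1 and 2 and still end at 16 within 7 moves, so the order of the required stops is forced.
Route from 5: left 4 to 1, down 3 to 16 — 7 moves in all.
Check: all required cells visited; 7 ≤ 7 moves.

5 -> 4 -> 3 -> 2 -> 1 -> 6 -> 11 -> 16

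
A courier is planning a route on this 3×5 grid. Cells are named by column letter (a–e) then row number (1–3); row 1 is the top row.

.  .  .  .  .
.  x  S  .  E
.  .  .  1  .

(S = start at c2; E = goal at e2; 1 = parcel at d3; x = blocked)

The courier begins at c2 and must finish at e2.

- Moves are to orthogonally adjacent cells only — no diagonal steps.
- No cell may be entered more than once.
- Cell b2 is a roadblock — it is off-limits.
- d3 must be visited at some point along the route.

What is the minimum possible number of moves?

4

Any route passes through d3 somewhere between c2 and e2. Summing Manhattan distances along the two legs (c2 → d3 → e2) gives a lower bound of 2 + 2 = 4 moves.
A route of 4 moves achieves this: c2 → c3 → d3 → d2 → e2.
Since 4 matches the lower bound, it is optimal.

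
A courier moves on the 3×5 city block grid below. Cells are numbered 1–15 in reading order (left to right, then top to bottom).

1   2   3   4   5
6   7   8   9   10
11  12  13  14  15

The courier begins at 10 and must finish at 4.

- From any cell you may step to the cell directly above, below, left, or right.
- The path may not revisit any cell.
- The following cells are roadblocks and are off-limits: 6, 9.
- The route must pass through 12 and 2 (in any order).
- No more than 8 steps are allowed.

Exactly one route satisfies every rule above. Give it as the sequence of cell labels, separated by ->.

Any route must reach 12 and 2 and still end at 4 within 8 moves, so the order of the required stops is forced.
Route from 10: down 1 to 15, left 3 to 12, up 2 to 2, right 2 to 4 — 8 moves in all.
Check: all required cells visited; 8 ≤ 8 moves.

10 -> 15 -> 14 -> 13 -> 12 -> 7 -> 2 -> 3 -> 4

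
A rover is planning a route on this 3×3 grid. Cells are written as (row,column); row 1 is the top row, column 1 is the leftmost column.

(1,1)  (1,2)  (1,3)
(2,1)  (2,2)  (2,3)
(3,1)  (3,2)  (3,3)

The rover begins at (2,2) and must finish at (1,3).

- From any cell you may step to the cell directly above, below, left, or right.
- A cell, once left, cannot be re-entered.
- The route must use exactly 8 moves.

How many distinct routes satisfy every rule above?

2

Need simple routes of exactly 8 moves from (2,2) to (1,3) (Manhattan distance 2, so 3 moves are spent on a detour and 3 undoing it).
Enumerating: (2,2) (1,2) (1,1) (2,1) (3,1) (3,2) (3,3) (2,3) (1,3) | (2,2) (2,3) (3,3) (3,2) (3,1) (2,1) (1,1) (1,2) (1,3).
That gives 2 routes.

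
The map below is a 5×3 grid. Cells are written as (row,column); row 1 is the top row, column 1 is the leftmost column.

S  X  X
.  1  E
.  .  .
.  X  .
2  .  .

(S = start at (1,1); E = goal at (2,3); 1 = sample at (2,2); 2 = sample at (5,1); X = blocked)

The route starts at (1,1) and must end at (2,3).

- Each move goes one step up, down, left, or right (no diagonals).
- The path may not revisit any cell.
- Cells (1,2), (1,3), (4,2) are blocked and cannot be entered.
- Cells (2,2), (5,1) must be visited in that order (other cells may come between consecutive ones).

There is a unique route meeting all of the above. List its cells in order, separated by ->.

(1,1) -> (2,1) -> (2,2) -> (3,2) -> (3,1) -> (4,1) -> (5,1) -> (5,2) -> (5,3) -> (4,3) -> (3,3) -> (2,3)

The waypoints must appear in the order (2,2), (5,1), with no cell reused.
Route from (1,1): down to (2,1), right to (2,2), down to (3,2), left to (3,1), 2× down (reaching (5,1)), 2× right (reaching (5,3)), 3× up (reaching (2,3)) — 11 moves in all.
Check: order respected (1 at step 2, 2 at step 6).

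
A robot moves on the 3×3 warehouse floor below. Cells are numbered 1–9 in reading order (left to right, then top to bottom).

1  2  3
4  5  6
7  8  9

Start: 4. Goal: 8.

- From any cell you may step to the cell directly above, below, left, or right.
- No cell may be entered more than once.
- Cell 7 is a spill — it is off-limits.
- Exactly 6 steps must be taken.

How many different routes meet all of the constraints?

Need simple routes of exactly 6 moves from 4 to 8 (Manhattan distance 2, so 2 moves are spent on a detour and 2 undoing it).
Enumerating: 4 1 2 5 6 9 8 | 4 1 2 3 6 9 8 | 4 1 2 3 6 5 8 | 4 5 2 3 6 9 8.
That gives 4 routes.

4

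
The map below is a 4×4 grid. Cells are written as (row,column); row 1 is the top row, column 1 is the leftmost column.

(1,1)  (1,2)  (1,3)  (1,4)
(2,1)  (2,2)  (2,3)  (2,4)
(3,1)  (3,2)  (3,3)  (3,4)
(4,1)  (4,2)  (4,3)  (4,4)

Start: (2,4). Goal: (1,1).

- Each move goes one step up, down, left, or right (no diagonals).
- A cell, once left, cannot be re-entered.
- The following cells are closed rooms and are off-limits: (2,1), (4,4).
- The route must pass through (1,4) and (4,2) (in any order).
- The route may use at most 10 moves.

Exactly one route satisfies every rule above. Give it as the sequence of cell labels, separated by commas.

(2,4), (1,4), (1,3), (2,3), (3,3), (4,3), (4,2), (3,2), (2,2), (1,2), (1,1)

Any route must reach (1,4) and (4,2) and still end at (1,1) within 10 moves, so the order of the required stops is forced.
Route from (2,4): up to (1,4), left to (1,3), 3× down (reaching (4,3)), left to (4,2), 3× up (reaching (1,2)), left to (1,1) — 10 moves in all.
Check: all required cells visited; 10 ≤ 10 moves.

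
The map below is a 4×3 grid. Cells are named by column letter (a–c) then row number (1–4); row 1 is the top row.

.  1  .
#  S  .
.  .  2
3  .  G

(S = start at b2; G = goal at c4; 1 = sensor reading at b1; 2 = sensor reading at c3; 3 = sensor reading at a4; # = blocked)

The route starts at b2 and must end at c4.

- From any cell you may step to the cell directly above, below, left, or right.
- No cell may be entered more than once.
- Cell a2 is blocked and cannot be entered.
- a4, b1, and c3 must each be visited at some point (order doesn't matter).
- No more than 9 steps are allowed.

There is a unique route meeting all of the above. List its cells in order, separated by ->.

The 9-move cap with required stops at a4, b1, c3 leaves no slack for detours.
Route from b2: up 1 to b1, right 1 to c1, down 2 to c3, left 2 to a3, down 1 to a4, right 2 to c4 — 9 moves in all.
Check: all required cells visited; 9 ≤ 9 moves.

b2 -> b1 -> c1 -> c2 -> c3 -> b3 -> a3 -> a4 -> b4 -> c4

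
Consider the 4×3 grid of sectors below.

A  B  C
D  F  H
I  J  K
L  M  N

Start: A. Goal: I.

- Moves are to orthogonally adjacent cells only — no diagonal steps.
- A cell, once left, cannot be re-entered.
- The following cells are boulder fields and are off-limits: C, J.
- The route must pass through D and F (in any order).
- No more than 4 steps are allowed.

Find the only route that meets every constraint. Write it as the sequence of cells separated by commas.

A, B, F, D, I

The 4-move cap with required stops at D, F leaves no slack for detours.
Route from A: right to B, down to F, left to D, down to I — 4 moves in all.
Check: all required cells visited; 4 ≤ 4 moves.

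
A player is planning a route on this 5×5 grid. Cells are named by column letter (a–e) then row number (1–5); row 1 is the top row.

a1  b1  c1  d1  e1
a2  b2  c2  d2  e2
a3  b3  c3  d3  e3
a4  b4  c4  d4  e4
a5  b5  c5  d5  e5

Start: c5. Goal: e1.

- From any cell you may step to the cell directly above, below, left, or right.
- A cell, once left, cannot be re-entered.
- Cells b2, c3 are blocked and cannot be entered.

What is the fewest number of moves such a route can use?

6

The Manhattan distance from c5 to e1 is |5−1| + |3−5| = 6, so at least 6 moves are needed.
A route of 6 moves achieves this: c5 → c4 → d4 → d3 → d2 → d1 → e1.
Since 6 matches the lower bound, it is optimal.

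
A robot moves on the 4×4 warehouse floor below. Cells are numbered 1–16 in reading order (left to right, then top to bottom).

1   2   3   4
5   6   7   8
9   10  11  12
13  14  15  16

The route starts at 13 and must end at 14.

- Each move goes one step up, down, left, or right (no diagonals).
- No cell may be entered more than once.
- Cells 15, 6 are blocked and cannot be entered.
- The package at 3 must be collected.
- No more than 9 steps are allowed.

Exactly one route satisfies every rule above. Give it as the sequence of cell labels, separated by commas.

The 9-move cap with required stops at 3 leaves no slack for detours.
Route from 13: up 3 to 1, right 2 to 3, down 2 to 11, left 1 to 10, down 1 to 14 — 9 moves in all.
Check: all required cells visited; 9 ≤ 9 moves.

13, 9, 5, 1, 2, 3, 7, 11, 10, 14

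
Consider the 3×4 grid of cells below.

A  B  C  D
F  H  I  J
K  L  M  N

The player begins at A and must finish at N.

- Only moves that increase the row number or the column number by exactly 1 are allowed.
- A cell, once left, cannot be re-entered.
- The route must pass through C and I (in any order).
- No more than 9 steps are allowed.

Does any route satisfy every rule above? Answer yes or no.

yes

One route that works: A → B → C → I → M → N.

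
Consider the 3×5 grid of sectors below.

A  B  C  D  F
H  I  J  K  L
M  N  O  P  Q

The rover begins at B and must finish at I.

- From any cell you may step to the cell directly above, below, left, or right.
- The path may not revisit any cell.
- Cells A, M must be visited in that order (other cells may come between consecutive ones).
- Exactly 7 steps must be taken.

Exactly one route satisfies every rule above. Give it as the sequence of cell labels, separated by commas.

The waypoints must appear in the order A, M, with no cell reused.
Route from B: left to A, 2× down (reaching M), 2× right (reaching O), up to J, left to I — 7 moves in all.
Check: order respected (A at step 1, M at step 3); 7 moves as required.

B, A, H, M, N, O, J, I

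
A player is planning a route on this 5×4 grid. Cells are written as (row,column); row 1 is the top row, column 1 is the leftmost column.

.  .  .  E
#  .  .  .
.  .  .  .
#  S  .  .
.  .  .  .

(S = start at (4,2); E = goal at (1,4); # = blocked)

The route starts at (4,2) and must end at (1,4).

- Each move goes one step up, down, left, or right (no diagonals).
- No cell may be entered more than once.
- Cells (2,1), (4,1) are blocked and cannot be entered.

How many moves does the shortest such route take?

The Manhattan distance from (4,2) to (1,4) is |4−1| + |2−4| = 5, so at least 5 moves are needed.
A route of 5 moves achieves this: (4,2) → (3,2) → (2,2) → (1,2) → (1,3) → (1,4).
Since 5 matches the lower bound, it is optimal.

5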